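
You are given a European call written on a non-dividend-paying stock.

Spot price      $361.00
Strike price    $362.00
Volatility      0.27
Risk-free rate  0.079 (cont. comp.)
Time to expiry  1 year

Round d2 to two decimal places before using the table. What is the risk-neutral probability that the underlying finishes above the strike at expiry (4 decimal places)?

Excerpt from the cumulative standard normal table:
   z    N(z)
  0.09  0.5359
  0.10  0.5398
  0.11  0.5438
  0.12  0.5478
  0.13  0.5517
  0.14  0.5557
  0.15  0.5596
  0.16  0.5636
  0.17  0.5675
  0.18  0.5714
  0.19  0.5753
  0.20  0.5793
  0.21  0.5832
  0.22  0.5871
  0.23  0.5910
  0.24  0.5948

0.5596

σ√T = 0.27 × 1.0000 = 0.2700
d₁ = [ln(361/362) + (0.079 + ½·0.27²)·1] / (σ√T) = (-0.0028 + 0.1154) / 0.2700 = 0.4173 which rounds to 0.42
d₂ = 0.4173 − 0.2700 = 0.1473 which rounds to 0.15
Pr(exercise) under Q = N(d₂) = 0.5596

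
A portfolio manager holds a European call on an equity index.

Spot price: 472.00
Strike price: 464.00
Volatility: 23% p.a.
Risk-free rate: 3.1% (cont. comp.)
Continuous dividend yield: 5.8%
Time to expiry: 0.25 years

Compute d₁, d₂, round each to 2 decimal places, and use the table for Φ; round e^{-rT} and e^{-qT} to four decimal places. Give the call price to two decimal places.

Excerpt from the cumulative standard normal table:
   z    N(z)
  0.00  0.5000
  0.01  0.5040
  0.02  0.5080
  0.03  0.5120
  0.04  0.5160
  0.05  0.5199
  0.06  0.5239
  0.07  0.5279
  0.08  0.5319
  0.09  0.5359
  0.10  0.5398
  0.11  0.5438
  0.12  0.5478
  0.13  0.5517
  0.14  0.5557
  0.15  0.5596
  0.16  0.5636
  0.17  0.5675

T = 0.25;  σ√T = 0.1150
d₁ = [ln(472/464) + (0.031 − 0.058 + 0.23²/2)·0.25] / 0.1150 = [0.0171 − 0.0001] / 0.1150 = 0.1475 → 0.15
d₂ = d₁ − σ√T = 0.1475 − 0.1150 = 0.0325 → 0.03
e^(−qT) = e^(−0.058·0.25) = 0.9856;  e^(−rT) = e^(−0.031·0.25) = 0.9923
C = 472·0.9856·N(0.15) − 464·0.9923·N(0.03) = 472·0.9856·0.5596 − 464·0.9923·0.5120 = 260.3277 − 235.7387 = 24.5890

24.59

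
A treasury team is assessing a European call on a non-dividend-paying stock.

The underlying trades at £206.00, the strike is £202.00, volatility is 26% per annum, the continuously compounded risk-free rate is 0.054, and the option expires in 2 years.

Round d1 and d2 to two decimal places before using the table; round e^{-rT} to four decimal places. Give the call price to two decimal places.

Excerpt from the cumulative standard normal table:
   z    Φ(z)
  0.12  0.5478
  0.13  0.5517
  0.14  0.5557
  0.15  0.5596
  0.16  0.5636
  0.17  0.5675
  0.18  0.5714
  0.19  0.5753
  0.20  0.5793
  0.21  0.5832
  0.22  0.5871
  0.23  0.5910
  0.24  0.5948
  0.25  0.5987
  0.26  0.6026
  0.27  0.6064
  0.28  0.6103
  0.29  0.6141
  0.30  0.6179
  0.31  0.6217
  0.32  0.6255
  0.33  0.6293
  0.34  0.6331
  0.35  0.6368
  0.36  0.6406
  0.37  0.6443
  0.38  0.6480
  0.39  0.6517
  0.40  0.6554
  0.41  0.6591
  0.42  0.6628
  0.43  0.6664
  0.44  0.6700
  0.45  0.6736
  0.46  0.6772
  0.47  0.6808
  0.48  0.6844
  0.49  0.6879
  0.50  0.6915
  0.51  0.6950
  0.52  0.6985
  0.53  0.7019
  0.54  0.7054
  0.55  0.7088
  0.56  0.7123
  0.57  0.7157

£42.40

σ√T = 0.26 × 1.4142 = 0.3677
ln(S/K) + (r + σ²/2)T = ln(206/202) + (0.054 + 0.26²/2)·2 = 0.0196 + 0.1756 = 0.1952
d₁ = 0.1952 / 0.3677 = 0.5309 → 0.53
d₂ = d₁ − σ√T = 0.5309 − 0.3677 = 0.1632 → 0.16
exp(−rT) = exp(−0.054·2) = 0.8976
N(d₁) = N(0.53) = 0.7019;  N(d₂) = N(0.16) = 0.5636
C = 206·0.7019 − 202·0.8976·0.5636 = 144.5914 − 102.1892 = 42.4022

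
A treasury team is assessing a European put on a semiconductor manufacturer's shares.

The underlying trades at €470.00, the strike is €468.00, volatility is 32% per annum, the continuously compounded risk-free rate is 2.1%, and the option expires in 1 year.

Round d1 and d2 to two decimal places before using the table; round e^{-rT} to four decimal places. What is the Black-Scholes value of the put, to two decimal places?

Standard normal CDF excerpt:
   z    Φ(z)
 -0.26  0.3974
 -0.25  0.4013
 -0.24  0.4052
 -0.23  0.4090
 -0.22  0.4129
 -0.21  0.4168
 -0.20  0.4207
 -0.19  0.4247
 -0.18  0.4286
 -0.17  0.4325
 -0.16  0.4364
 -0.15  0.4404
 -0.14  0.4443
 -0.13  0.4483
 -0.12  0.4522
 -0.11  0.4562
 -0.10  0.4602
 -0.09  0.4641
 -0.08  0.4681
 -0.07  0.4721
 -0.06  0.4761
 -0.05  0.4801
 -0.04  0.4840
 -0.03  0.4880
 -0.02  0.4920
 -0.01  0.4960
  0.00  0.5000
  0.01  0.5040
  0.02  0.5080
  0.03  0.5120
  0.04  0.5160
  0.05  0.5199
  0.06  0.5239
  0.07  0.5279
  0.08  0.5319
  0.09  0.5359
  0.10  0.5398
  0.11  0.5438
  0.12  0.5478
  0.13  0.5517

σ√T = 0.32·√1 = 0.3200
d₁ = [ln(470/468) + (0.021 + ½·0.32²)·1] / (σ√T) = (0.0043 + 0.0722) / 0.3200 = 0.2390 → 0.24
d₂ = 0.2390 − 0.3200 = -0.0810 → -0.08
e^(−rT) = e^(−0.021·1) = 0.9792
N(−d₂) = N(0.08) = 0.5319;  N(−d₁) = N(-0.24) = 0.4052
P = 468·0.9792·0.5319 − 470·0.4052 = 243.7515 − 190.4440 = 53.3075

€53.31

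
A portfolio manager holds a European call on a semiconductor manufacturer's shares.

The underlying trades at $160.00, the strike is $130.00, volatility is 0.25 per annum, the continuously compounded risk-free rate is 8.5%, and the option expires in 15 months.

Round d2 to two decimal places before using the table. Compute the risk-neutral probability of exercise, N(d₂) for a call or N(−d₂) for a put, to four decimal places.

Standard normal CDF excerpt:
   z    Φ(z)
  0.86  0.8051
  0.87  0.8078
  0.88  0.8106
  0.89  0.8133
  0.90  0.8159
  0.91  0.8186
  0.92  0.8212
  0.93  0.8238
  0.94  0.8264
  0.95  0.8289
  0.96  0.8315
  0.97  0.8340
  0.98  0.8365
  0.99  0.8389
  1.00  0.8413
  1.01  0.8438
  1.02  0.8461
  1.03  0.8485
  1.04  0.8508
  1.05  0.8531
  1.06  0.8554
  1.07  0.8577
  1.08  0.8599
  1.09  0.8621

σ√T = 0.25·√1.25 = 0.2795
d₁ = [ln(160/130) + (0.085 + 0.25²/2)·1.25] / 0.2795 = [0.2076 + 0.1453] / 0.2795 = 1.2628 which rounds to 1.26
d₂ = d₁ − σ√T = 1.2628 − 0.2795 = 0.9833 which rounds to 0.98
Risk-neutral Pr[S_T > K] = N(d₂) = N(0.98) = 0.8365

0.8365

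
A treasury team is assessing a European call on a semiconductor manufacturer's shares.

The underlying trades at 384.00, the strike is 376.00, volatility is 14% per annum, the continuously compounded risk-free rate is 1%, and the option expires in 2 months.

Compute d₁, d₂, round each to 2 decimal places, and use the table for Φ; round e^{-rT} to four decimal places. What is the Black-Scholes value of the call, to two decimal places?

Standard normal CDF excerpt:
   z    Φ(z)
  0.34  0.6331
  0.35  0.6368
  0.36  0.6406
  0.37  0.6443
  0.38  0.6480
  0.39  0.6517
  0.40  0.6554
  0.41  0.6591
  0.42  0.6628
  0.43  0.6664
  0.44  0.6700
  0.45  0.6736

14.05

T = 0.1667;  σ√T = 0.0572
ln(S/K) + (r + σ²/2)T = ln(384/376) + (0.01 + 0.14²/2)·0.1667 = 0.0211 + 0.0033 = 0.0244
d₁ = 0.0244 / 0.0572 = 0.4261 which rounds to 0.43
d₂ = d₁ − σ√T = 0.4261 − 0.0572 = 0.3689 which rounds to 0.37
e^(−rT) = e^(−0.01·0.1667) = 0.9983
N(d₁) = N(0.43) = 0.6664;  N(d₂) = N(0.37) = 0.6443
C = 384·0.6664 − 376·0.9983·0.6443 = 255.8976 − 241.8450 = 14.0526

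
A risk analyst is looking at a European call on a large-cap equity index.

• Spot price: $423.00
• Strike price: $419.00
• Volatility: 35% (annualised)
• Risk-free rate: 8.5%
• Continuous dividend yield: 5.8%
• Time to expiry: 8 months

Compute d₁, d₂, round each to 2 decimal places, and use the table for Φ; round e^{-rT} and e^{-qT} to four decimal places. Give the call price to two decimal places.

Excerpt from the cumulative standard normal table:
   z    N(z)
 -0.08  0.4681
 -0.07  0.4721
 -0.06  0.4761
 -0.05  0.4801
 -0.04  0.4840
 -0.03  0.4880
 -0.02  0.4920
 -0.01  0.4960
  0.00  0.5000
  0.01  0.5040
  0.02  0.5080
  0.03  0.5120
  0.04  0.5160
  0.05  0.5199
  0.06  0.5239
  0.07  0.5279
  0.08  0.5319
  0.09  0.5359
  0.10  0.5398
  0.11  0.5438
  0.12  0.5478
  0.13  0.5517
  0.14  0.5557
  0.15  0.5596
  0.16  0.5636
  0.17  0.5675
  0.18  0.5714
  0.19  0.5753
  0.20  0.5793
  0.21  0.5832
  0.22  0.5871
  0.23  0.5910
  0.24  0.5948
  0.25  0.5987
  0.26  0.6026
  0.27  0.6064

σ√T = 0.35·√0.6667 = 0.2858
d₁ = [ln(423/419) + (0.085 − 0.058 + ½·0.35²)·0.6667] / (σ√T) = (0.0095 + 0.0588) / 0.2858 = 0.2391 ≈ 0.24
d₂ = 0.2391 − 0.2858 = -0.0467 ≈ -0.05
exp(−qT) = exp(−0.058·0.6667) = 0.9621;  exp(−rT) = exp(−0.085·0.6667) = 0.9449
N(d₁) = N(0.24) = 0.5948;  N(d₂) = N(-0.05) = 0.4801
C = 423·0.9621·0.5948 − 419·0.9449·0.4801 = 242.0647 − 190.0779 = 51.9869

$51.99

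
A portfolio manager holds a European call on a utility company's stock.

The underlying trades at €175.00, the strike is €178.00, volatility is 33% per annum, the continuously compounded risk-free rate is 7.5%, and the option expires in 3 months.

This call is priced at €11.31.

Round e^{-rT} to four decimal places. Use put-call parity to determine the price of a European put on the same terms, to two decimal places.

exp(−rT) = exp(−0.075·0.25) = 0.9814
Put-call parity: C − P = S − K·e^(−rT) = 175 − 178·0.9814 = 175 − 174.6892 = 0.3108
P = C − (C − P) = 11.31 − (0.3108) = 10.9992

€11.00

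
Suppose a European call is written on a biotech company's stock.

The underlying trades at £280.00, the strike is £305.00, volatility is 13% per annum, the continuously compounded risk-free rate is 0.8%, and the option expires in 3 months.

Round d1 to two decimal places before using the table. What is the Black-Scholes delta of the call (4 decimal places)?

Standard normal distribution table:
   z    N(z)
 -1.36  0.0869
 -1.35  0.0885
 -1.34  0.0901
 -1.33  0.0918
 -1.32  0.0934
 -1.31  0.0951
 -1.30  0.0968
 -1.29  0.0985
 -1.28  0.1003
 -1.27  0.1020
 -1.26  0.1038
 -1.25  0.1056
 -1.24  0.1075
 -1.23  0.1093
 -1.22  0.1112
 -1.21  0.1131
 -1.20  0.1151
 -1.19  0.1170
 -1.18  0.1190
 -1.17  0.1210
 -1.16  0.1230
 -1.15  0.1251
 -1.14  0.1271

σ√T = 0.13·√0.25 = 0.0650
d₁ = [ln(280/305) + (0.008 + 0.13²/2)·0.25] / 0.0650 = [-0.0855 + 0.0041] / 0.0650 = -1.2525 ≈ -1.25
N(d₁) = N(-1.25) = 0.1056
Δ_call = N(d₁) = 0.1056

0.1056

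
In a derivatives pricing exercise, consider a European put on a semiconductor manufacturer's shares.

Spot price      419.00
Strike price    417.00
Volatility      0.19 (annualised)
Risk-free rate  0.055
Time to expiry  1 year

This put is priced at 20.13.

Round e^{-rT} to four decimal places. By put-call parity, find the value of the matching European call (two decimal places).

44.44

exp(−rT) = exp(−0.055·1) = 0.9465
Put-call parity: C − P = S − K·e^(−rT) = 419 − 417·0.9465 = 419 − 394.6905 = 24.3095
C = P + (C − P) = 20.13 + (24.3095) = 44.4395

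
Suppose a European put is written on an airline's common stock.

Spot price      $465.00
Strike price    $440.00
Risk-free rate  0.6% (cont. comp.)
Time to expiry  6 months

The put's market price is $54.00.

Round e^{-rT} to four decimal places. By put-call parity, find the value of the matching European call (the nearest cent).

e^(−rT) = e^(−0.006·0.5) = 0.9970
Put-call parity: C − P = S − K·e^(−rT) = 465 − 440·0.9970 = 465 − 438.6800 = 26.3200
C = P + (C − P) = 54.00 + (26.3200) = 80.3200

$80.32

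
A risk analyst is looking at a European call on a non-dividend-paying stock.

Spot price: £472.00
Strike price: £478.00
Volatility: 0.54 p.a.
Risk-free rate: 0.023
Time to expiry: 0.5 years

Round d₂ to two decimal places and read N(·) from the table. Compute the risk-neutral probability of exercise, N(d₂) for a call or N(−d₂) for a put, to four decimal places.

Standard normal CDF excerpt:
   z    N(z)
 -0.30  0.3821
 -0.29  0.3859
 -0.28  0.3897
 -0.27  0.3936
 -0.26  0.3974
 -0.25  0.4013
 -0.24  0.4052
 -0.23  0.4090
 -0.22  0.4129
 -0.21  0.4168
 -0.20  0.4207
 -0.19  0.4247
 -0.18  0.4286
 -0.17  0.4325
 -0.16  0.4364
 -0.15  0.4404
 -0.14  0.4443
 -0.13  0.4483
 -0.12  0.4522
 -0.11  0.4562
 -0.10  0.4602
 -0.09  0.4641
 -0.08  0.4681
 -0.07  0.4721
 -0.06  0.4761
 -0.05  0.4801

σ√T = 0.54·√0.5 = 0.3818
d₁ = [ln(472/478) + (0.023 + ½·0.54²)·0.5] / (σ√T) = (-0.0126 + 0.0844) / 0.3818 = 0.1880 which rounds to 0.19
d₂ = 0.1880 − 0.3818 = -0.1939 which rounds to -0.19
Pr(exercise) under Q = N(d₂) = 0.4247

0.4247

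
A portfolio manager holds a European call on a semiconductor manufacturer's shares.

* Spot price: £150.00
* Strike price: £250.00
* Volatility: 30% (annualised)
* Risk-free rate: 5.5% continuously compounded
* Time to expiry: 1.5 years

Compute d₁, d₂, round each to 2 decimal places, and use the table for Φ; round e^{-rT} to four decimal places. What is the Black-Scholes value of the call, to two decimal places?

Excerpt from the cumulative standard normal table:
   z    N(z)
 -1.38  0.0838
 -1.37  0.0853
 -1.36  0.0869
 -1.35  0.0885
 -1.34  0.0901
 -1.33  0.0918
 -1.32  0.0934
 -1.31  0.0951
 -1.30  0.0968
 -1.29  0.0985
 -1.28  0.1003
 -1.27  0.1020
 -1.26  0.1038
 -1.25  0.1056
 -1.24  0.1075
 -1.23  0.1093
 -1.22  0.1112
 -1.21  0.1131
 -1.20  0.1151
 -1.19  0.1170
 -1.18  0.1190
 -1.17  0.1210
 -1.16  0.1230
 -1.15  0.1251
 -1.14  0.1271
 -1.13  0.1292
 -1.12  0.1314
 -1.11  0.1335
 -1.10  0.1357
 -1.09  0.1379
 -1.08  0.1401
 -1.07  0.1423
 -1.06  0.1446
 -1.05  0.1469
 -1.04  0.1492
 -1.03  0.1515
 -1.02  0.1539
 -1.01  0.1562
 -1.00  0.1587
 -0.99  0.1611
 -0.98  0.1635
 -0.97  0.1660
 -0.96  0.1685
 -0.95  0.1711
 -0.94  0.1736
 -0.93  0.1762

£4.15

σ√T = 0.3·√1.5 = 0.3674
ln(S/K) + (r + σ²/2)T = ln(150/250) + (0.055 + 0.3²/2)·1.5 = -0.5108 + 0.1500 = -0.3608
d₁ = -0.3608 / 0.3674 = -0.9820 ≈ -0.98
d₂ = d₁ − σ√T = -0.9820 − 0.3674 = -1.3495 ≈ -1.35
e^(−rT) = e^(−0.055·1.5) = 0.9208
N(d₁) = N(-0.98) = 0.1635;  N(d₂) = N(-1.35) = 0.0885
C = 150·0.1635 − 250·0.9208·0.0885 = 24.5250 − 20.3727 = 4.1523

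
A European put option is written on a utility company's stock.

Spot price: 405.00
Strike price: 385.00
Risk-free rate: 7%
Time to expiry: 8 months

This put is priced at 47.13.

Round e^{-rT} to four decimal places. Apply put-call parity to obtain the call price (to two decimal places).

84.69

e^(−rT) = e^(−0.07·0.6667) = 0.9544
Put-call parity: C − P = S − K·e^(−rT) = 405 − 385·0.9544 = 405 − 367.4440 = 37.5560
C = P + (C − P) = 47.13 + (37.5560) = 84.6860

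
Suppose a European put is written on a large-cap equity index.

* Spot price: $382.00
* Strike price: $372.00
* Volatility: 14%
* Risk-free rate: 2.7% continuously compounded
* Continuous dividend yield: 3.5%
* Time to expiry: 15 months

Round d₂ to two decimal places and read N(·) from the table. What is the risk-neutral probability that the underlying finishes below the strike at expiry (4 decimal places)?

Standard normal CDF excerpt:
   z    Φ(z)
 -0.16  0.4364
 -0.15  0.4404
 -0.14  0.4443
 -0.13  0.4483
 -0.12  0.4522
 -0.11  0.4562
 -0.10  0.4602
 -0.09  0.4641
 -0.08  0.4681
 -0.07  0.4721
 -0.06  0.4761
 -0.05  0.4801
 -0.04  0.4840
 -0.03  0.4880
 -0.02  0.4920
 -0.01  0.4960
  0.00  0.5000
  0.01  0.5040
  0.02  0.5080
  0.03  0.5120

0.4880

σ√T = 0.14 × 1.1180 = 0.1565
d₁ = [ln(382/372) + (0.027 − 0.035 + 0.14²/2)·1.25] / 0.1565 = [0.0265 + 0.0022] / 0.1565 = 0.1838 ≈ 0.18
d₂ = d₁ − σ√T = 0.1838 − 0.1565 = 0.0273 ≈ 0.03
Risk-neutral Pr[S_T < K] = N(−d₂) = N(-0.03) = 0.4880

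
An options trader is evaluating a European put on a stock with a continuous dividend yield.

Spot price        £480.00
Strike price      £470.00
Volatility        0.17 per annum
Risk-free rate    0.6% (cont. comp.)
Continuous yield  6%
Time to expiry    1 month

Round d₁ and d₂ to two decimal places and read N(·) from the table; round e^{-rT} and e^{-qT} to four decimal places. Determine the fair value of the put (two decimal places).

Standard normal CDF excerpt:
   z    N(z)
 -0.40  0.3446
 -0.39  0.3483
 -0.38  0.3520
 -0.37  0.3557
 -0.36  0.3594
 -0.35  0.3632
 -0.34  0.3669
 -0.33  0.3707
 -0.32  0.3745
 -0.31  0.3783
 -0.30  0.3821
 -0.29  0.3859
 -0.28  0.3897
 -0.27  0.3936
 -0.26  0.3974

£6.06

T = 0.08333;  σ√T = 0.0491
ln(S/K) + (r − q + σ²/2)T = ln(480/470) + (0.006 − 0.06 + 0.17²/2)·0.08333 = 0.0211 − 0.0033 = 0.0178
d₁ = 0.0178 / 0.0491 = 0.3618 → 0.36
d₂ = d₁ − σ√T = 0.3618 − 0.0491 = 0.3128 → 0.31
exp(−qT) = exp(−0.06·0.08333) = 0.9950;  exp(−rT) = exp(−0.006·0.08333) = 0.9995
N(−d₂) = N(-0.31) = 0.3783;  N(−d₁) = N(-0.36) = 0.3594
P = 470·0.9995·0.3783 − 480·0.9950·0.3594 = 177.7121 − 171.6494 = 6.0627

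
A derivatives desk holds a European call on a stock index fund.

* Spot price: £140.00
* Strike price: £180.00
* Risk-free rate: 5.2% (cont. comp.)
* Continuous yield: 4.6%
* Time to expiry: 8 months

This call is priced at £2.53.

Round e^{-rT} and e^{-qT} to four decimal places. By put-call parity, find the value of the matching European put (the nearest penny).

e^(−qT) = e^(−0.046·0.6667) = 0.9698;  e^(−rT) = e^(−0.052·0.6667) = 0.9659
Put-call parity: C − P = S·e^(−qT) − K·e^(−rT) = 140·0.9698 − 180·0.9659 = 135.7720 − 173.8620 = -38.0900
P = C − (C − P) = 2.53 − (-38.0900) = 40.6200

£40.62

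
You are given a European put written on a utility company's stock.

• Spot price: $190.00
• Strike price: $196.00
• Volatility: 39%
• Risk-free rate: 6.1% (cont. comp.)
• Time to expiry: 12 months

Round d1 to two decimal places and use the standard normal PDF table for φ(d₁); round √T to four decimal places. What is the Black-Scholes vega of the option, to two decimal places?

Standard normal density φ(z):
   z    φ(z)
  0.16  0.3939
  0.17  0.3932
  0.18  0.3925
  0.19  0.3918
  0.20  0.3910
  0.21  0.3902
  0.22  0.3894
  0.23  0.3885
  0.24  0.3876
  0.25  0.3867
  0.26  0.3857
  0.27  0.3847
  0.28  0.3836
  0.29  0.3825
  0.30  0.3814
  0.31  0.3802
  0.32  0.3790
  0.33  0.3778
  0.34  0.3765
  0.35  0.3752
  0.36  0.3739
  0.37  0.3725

T = 1;  σ√T = 0.3900
d₁ = [ln(190/196) + (0.061 + 0.39²/2)·1] / 0.3900 = [-0.0311 + 0.1371] / 0.3900 = 0.2717 which rounds to 0.27
√T = √1 = 1.0000
φ(d₁) = φ(0.27) = 0.3847
vega = S·φ(d₁)·√T = 190·0.3847·1.0000 = 73.0930
(Call and put vega coincide under Black-Scholes.)

73.09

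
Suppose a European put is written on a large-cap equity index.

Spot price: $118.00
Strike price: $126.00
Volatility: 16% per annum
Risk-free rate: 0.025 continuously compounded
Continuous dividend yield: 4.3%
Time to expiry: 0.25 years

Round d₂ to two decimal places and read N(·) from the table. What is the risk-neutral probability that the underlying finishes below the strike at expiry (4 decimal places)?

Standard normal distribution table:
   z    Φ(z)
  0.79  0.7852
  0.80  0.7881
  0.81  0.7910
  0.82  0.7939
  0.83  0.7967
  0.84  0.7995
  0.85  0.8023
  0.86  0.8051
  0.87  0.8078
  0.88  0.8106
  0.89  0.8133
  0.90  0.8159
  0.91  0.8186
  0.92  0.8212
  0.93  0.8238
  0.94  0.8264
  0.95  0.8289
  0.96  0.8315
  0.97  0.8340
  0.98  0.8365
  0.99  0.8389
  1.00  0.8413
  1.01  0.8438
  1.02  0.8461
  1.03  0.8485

σ√T = 0.16 × 0.5000 = 0.0800
d₁ = [ln(118/126) + (0.025 − 0.043 + 0.16²/2)·0.25] / 0.0800 = [-0.0656 − 0.0013] / 0.0800 = -0.8362 ⇒ -0.84
d₂ = d₁ − σ√T = -0.8362 − 0.0800 = -0.9162 ⇒ -0.92
Risk-neutral Pr[S_T < K] = N(−d₂) = N(0.92) = 0.8212

0.8212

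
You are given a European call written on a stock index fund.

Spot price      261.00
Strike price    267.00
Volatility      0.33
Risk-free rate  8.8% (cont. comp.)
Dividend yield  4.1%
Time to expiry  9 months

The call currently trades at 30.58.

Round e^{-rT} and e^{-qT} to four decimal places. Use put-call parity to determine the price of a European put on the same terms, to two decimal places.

e^(−qT) = e^(−0.041·0.75) = 0.9697;  e^(−rT) = e^(−0.088·0.75) = 0.9361
Put-call parity: C − P = S·e^(−qT) − K·e^(−rT) = 261·0.9697 − 267·0.9361 = 253.0917 − 249.9387 = 3.1530
P = C − (C − P) = 30.58 − (3.1530) = 27.4270

27.43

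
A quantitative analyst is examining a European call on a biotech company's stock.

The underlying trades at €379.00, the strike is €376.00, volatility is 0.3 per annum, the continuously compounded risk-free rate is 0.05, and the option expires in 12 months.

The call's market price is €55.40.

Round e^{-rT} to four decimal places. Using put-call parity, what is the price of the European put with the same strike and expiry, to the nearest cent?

€34.05

e^(−rT) = e^(−0.05·1) = 0.9512
Put-call parity: C − P = S − K·e^(−rT) = 379 − 376·0.9512 = 379 − 357.6512 = 21.3488
P = C − (C − P) = 55.40 − (21.3488) = 34.0512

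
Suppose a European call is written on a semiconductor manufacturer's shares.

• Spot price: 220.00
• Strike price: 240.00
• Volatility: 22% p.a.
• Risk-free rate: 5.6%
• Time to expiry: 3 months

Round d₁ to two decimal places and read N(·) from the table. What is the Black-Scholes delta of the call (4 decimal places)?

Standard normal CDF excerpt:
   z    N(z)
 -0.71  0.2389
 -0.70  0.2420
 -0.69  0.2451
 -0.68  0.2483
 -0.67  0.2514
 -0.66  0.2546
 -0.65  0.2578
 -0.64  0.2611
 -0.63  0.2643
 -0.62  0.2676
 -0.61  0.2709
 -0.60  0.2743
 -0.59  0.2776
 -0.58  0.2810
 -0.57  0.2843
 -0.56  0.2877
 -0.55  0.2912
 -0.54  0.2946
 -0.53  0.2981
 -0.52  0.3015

σ√T = 0.22 × 0.5000 = 0.1100
d₁ = [ln(220/240) + (0.056 + 0.22²/2)·0.25] / 0.1100 = [-0.0870 + 0.0200] / 0.1100 = -0.6087 → -0.61
N(d₁) = N(-0.61) = 0.2709
Δ_call = N(d₁) = 0.2709

0.2709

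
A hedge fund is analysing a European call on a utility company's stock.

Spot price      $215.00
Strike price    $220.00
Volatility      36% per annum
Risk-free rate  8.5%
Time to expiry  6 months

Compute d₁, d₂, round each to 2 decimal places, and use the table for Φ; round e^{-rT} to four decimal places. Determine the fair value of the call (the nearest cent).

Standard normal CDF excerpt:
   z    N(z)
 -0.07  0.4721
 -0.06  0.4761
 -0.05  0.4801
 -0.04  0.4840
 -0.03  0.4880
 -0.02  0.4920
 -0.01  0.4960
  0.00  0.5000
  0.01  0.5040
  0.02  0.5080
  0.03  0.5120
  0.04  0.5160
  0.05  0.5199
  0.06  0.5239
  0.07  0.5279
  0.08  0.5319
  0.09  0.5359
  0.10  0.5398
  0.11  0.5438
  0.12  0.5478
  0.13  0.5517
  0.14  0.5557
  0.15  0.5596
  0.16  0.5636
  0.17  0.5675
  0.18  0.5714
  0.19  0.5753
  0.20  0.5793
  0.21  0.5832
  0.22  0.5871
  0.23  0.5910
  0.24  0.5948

$23.32

σ√T = 0.36 × 0.7071 = 0.2546
d₁ = [ln(215/220) + (0.085 + ½·0.36²)·0.5] / (σ√T) = (-0.0230 + 0.0749) / 0.2546 = 0.2039 ≈ 0.20
d₂ = 0.2039 − 0.2546 = -0.0506 ≈ -0.05
exp(−rT) = exp(−0.085·0.5) = 0.9584
N(d₁) = N(0.20) = 0.5793;  N(d₂) = N(-0.05) = 0.4801
C = 215·0.5793 − 220·0.9584·0.4801 = 124.5495 − 101.2281 = 23.3214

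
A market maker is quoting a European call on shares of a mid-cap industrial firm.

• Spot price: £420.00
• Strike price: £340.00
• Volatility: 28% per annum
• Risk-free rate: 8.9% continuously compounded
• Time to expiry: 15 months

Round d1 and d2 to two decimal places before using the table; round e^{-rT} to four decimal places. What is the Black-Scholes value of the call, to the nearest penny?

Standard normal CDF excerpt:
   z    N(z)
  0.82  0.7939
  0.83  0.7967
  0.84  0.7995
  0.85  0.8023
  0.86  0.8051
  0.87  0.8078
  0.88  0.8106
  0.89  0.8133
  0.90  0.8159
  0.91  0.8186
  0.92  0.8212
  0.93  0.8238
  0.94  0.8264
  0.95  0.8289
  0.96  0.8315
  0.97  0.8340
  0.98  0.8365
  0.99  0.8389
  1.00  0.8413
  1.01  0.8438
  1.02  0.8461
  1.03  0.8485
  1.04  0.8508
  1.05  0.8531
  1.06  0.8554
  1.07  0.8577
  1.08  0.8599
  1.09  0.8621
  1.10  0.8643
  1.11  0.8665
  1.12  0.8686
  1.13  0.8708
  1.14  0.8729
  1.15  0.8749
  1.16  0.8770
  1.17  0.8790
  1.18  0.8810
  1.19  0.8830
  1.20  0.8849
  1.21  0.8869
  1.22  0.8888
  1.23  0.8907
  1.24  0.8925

£125.13

σ√T = 0.28 × 1.1180 = 0.3130
d₁ = [ln(420/340) + (0.089 + ½·0.28²)·1.25] / (σ√T) = (0.2113 + 0.1603) / 0.3130 = 1.1869 → 1.19
d₂ = 1.1869 − 0.3130 = 0.8739 → 0.87
exp(−rT) = exp(−0.089·1.25) = 0.8947
N(d₁) = N(1.19) = 0.8830;  N(d₂) = N(0.87) = 0.8078
C = 420·0.8830 − 340·0.8947·0.8078 = 370.8600 − 245.7311 = 125.1289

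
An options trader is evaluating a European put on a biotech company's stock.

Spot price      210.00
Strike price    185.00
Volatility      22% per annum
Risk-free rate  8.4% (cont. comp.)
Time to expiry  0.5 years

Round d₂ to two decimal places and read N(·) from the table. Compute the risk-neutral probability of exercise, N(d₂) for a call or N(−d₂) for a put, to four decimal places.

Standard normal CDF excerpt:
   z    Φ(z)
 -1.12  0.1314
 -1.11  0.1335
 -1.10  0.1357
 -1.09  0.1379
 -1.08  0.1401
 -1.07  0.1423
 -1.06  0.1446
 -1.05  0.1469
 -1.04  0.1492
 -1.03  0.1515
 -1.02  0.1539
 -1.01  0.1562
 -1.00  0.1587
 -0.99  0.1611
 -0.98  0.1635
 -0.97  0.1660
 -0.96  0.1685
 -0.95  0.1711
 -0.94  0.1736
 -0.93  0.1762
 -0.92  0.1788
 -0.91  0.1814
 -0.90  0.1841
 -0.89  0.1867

σ√T = 0.22 × 0.7071 = 0.1556
d₁ = [ln(210/185) + (0.084 + 0.22²/2)·0.5] / 0.1556 = [0.1268 + 0.0541] / 0.1556 = 1.1626 which rounds to 1.16
d₂ = d₁ − σ√T = 1.1626 − 0.1556 = 1.0070 which rounds to 1.01
Pr(exercise) under Q = N(−d₂) = N(-1.01) = 0.1562

0.1562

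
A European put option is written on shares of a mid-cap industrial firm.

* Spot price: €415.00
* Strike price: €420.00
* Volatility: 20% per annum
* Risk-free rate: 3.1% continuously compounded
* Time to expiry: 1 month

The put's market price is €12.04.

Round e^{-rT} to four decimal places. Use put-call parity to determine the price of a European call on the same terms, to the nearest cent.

€8.13

exp(−rT) = exp(−0.031·0.08333) = 0.9974
Put-call parity: C − P = S − K·e^(−rT) = 415 − 420·0.9974 = 415 − 418.9080 = -3.9080
C = P + (C − P) = 12.04 + (-3.9080) = 8.1320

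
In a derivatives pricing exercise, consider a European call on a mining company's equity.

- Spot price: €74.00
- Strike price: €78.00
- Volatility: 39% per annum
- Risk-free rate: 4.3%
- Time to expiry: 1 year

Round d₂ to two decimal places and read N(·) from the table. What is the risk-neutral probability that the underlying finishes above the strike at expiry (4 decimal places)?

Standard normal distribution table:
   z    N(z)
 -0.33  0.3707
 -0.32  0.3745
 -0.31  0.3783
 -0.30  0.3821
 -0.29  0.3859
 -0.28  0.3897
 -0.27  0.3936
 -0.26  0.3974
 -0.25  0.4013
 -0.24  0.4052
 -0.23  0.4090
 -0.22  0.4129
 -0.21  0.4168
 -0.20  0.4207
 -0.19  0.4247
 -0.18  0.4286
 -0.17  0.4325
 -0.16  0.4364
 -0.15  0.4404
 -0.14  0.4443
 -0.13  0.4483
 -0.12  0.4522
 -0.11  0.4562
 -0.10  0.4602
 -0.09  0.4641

T = 1;  σ√T = 0.3900
d₁ = [ln(74/78) + (0.043 + 0.39²/2)·1] / 0.3900 = [-0.0526 + 0.1191] / 0.3900 = 0.1703 → 0.17
d₂ = d₁ − σ√T = 0.1703 − 0.3900 = -0.2197 → -0.22
Risk-neutral Pr[S_T > K] = N(d₂) = N(-0.22) = 0.4129

0.4129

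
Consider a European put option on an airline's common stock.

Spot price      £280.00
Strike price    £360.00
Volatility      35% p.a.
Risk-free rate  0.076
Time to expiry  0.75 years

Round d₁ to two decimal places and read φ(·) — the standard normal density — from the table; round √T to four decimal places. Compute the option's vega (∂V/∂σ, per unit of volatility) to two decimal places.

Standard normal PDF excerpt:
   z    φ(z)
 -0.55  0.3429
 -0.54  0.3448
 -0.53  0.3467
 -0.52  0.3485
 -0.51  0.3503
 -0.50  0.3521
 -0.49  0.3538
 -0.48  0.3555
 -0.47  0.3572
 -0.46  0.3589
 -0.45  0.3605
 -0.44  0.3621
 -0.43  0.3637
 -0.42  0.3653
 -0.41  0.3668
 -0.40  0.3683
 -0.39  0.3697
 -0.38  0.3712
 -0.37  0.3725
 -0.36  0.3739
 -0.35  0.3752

σ√T = 0.35 × 0.8660 = 0.3031
d₁ = [ln(280/360) + (0.076 + ½·0.35²)·0.75] / (σ√T) = (-0.2513 + 0.1029) / 0.3031 = -0.4895 ⇒ -0.49
√T = √0.75 = 0.8660
φ(d₁) = φ(-0.49) = 0.3538
vega = S·φ(d₁)·√T = 280·0.3538·0.8660 = 85.7894

85.79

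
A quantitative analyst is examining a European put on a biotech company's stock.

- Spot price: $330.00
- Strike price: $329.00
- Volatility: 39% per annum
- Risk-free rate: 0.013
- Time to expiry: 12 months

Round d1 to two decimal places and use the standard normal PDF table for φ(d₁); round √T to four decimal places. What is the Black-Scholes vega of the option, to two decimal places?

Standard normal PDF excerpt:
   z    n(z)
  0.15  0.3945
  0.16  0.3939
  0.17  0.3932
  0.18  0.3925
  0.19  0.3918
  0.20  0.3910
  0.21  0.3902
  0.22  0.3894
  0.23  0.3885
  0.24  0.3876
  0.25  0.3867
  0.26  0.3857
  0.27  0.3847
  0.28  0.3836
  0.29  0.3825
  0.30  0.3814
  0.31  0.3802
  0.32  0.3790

T = 1;  σ√T = 0.3900
d₁ = [ln(330/329) + (0.013 + 0.39²/2)·1] / 0.3900 = [0.0030 + 0.0891] / 0.3900 = 0.2361 ≈ 0.24
√T = √1 = 1.0000
φ(d₁) = φ(0.24) = 0.3876
vega = S·φ(d₁)·√T = 330·0.3876·1.0000 = 127.9080

127.91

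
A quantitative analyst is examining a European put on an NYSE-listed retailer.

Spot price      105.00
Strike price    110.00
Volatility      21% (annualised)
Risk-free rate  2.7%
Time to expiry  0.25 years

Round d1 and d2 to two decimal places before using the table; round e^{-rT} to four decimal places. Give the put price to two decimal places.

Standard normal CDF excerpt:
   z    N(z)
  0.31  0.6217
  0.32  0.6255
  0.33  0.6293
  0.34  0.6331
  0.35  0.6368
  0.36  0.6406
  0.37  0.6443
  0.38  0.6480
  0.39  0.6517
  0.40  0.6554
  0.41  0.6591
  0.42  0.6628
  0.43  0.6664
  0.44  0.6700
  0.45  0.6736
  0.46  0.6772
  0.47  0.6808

σ√T = 0.21 × 0.5000 = 0.1050
d₁ = [ln(105/110) + (0.027 + 0.21²/2)·0.25] / 0.1050 = [-0.0465 + 0.0123] / 0.1050 = -0.3263 ≈ -0.33
d₂ = d₁ − σ√T = -0.3263 − 0.1050 = -0.4313 ≈ -0.43
exp(−rT) = exp(−0.027·0.25) = 0.9933
P = 110·0.9933·N(0.43) − 105·N(0.33) = 110·0.9933·0.6664 − 105·0.6293 = 72.8129 − 66.0765 = 6.7364

6.74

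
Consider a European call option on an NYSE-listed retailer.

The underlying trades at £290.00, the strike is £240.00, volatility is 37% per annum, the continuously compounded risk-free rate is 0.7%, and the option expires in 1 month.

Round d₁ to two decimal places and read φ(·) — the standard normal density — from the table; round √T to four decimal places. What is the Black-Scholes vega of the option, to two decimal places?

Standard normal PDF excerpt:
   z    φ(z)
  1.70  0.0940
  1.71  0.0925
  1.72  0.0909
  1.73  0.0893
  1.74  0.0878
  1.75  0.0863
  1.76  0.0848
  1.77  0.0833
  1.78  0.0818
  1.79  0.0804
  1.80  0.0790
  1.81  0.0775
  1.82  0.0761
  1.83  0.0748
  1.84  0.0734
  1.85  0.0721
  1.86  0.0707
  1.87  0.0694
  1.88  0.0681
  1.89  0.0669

σ√T = 0.37 × 0.2887 = 0.1068
ln(S/K) + (r + σ²/2)T = ln(290/240) + (0.007 + 0.37²/2)·0.08333 = 0.1892 + 0.0063 = 0.1955
d₁ = 0.1955 / 0.1068 = 1.8306 which rounds to 1.83
√T = √0.08333 = 0.2887
φ(d₁) = φ(1.83) = 0.0748
vega = S·φ(d₁)·√T = 290·0.0748·0.2887 = 6.2625

6.26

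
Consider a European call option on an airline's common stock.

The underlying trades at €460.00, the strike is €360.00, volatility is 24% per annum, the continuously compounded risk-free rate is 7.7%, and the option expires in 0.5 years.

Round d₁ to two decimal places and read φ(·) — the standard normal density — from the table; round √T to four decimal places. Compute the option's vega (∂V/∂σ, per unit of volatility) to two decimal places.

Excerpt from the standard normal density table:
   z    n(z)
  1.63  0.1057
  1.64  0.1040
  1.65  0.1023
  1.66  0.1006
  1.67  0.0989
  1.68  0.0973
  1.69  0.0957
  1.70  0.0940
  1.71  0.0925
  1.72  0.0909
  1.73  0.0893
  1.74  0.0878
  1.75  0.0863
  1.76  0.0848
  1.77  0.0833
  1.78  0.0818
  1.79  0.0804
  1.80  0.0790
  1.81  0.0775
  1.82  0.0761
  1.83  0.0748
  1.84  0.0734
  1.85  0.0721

σ√T = 0.24·√0.5 = 0.1697
d₁ = [ln(460/360) + (0.077 + 0.24²/2)·0.5] / 0.1697 = [0.2451 + 0.0529] / 0.1697 = 1.7561 → 1.76
√T = √0.5 = 0.7071
φ(d₁) = φ(1.76) = 0.0848
vega = S·φ(d₁)·√T = 460·0.0848·0.7071 = 27.5826
(Call and put vega coincide under Black-Scholes.)

27.58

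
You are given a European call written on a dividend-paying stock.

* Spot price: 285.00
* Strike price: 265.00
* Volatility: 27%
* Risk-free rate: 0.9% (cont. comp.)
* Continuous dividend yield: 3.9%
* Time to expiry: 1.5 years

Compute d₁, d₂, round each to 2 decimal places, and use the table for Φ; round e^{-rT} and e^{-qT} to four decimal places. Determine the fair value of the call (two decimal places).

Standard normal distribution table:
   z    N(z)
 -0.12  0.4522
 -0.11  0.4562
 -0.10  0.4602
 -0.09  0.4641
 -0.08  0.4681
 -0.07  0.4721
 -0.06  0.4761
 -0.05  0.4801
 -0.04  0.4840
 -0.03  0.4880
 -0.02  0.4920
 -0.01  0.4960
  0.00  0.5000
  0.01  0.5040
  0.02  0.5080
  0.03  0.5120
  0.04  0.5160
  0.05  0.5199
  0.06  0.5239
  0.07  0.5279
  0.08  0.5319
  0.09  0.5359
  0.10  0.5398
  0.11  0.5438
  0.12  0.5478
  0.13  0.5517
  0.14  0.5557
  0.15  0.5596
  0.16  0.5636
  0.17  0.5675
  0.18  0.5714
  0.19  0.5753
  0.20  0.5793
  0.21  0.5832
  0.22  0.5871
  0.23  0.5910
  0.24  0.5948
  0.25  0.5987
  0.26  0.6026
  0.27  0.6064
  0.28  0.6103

38.55

T = 1.5;  σ√T = 0.3307
d₁ = [ln(285/265) + (0.009 − 0.039 + 0.27²/2)·1.5] / 0.3307 = [0.0728 + 0.0097] / 0.3307 = 0.2493 ≈ 0.25
d₂ = d₁ − σ√T = 0.2493 − 0.3307 = -0.0814 ≈ -0.08
e^(−qT) = e^(−0.039·1.5) = 0.9432;  e^(−rT) = e^(−0.009·1.5) = 0.9866
C = 285·0.9432·N(0.25) − 265·0.9866·N(-0.08) = 285·0.9432·0.5987 − 265·0.9866·0.4681 = 160.9377 − 122.3843 = 38.5535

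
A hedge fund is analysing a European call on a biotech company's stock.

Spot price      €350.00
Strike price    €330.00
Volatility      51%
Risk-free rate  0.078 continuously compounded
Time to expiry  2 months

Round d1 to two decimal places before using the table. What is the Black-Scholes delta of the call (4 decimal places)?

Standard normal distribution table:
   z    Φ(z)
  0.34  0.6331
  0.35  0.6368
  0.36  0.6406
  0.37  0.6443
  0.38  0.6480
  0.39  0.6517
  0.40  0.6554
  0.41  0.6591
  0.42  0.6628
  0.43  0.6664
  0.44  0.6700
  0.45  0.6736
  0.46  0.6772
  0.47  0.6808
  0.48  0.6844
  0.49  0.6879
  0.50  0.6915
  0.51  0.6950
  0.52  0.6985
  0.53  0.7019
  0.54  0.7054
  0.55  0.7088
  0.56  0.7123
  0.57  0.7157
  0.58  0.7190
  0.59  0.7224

0.6736

T = 0.1667;  σ√T = 0.2082
ln(S/K) + (r + σ²/2)T = ln(350/330) + (0.078 + 0.51²/2)·0.1667 = 0.0588 + 0.0347 = 0.0935
d₁ = 0.0935 / 0.2082 = 0.4491 ≈ 0.45
N(d₁) = N(0.45) = 0.6736
Δ_call = N(d₁) = 0.6736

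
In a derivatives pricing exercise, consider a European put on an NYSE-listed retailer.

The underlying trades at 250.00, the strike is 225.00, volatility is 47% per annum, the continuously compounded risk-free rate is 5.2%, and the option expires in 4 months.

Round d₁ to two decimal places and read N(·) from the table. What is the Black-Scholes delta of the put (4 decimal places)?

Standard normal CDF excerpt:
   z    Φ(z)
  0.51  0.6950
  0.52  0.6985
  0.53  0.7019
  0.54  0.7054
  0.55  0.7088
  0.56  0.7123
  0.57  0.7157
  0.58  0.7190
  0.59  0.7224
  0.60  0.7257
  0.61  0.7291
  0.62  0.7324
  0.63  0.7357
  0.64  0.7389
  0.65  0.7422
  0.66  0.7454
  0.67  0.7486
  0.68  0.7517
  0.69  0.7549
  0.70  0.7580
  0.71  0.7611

σ√T = 0.47·√0.3333 = 0.2714
d₁ = [ln(250/225) + (0.052 + ½·0.47²)·0.3333] / (σ√T) = (0.1054 + 0.0541) / 0.2714 = 0.5878 which rounds to 0.59
N(d₁) = N(0.59) = 0.7224
Δ_put = N(d₁) − 1 = 0.7224 − 1 = -0.2776

-0.2776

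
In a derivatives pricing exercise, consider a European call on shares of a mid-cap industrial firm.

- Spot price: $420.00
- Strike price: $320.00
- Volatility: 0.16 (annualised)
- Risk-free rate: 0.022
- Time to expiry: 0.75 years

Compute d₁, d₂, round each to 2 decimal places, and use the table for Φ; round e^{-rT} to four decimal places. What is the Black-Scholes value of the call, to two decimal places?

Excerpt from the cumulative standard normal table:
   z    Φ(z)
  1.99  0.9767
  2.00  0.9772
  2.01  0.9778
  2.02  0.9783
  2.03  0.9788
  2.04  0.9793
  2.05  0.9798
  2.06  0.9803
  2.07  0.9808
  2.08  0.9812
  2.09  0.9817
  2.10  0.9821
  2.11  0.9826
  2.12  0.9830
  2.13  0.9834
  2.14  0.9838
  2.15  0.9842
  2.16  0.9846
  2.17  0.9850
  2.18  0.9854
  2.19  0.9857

$105.60

σ√T = 0.16·√0.75 = 0.1386
d₁ = [ln(420/320) + (0.022 + ½·0.16²)·0.75] / (σ√T) = (0.2719 + 0.0261) / 0.1386 = 2.1509 → 2.15
d₂ = 2.1509 − 0.1386 = 2.0123 → 2.01
exp(−rT) = exp(−0.022·0.75) = 0.9836
N(d₁) = N(2.15) = 0.9842;  N(d₂) = N(2.01) = 0.9778
C = 420·0.9842 − 320·0.9836·0.9778 = 413.3640 − 307.7645 = 105.5995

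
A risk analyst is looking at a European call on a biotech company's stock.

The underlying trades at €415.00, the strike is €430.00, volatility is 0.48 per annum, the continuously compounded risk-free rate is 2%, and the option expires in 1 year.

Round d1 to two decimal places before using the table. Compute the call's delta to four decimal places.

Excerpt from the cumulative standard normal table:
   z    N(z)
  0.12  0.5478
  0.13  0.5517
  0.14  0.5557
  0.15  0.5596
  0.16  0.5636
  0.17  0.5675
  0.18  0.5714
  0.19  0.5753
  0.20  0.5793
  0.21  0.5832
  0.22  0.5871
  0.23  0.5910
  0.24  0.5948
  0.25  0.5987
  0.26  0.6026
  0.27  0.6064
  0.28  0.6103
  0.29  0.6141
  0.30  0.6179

σ√T = 0.48·√1 = 0.4800
d₁ = [ln(415/430) + (0.02 + 0.48²/2)·1] / 0.4800 = [-0.0355 + 0.1352] / 0.4800 = 0.2077 → 0.21
N(d₁) = N(0.21) = 0.5832
Δ_call = N(d₁) = 0.5832

0.5832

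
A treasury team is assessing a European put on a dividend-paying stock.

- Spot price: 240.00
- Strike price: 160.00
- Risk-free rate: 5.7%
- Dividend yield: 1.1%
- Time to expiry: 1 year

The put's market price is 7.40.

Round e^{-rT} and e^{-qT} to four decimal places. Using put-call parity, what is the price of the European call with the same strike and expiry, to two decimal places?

93.65

exp(−qT) = exp(−0.011·1) = 0.9891;  exp(−rT) = exp(−0.057·1) = 0.9446
Put-call parity: C − P = S·e^(−qT) − K·e^(−rT) = 240·0.9891 − 160·0.9446 = 237.3840 − 151.1360 = 86.2480
C = P + (C − P) = 7.40 + (86.2480) = 93.6480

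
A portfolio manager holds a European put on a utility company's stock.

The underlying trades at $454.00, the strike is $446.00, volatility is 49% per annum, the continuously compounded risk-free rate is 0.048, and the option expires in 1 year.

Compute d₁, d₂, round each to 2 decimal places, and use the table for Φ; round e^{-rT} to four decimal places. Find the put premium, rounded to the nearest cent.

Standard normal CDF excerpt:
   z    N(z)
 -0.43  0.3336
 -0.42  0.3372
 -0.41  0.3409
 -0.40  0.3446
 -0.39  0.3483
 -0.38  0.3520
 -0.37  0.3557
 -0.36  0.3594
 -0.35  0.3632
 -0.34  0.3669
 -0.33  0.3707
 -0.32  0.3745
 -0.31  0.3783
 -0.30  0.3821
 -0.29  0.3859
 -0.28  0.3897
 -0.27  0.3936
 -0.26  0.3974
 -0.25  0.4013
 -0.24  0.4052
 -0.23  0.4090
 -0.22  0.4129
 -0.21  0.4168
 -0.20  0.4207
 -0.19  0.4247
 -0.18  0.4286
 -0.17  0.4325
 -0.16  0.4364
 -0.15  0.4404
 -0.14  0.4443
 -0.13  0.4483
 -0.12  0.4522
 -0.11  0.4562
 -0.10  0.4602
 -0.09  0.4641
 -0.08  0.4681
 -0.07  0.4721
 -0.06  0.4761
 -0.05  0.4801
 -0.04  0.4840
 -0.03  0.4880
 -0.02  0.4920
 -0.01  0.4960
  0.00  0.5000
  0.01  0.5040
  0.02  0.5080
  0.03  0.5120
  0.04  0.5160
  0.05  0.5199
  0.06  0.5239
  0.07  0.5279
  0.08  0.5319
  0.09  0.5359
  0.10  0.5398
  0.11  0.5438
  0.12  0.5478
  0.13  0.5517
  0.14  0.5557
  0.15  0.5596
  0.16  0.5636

σ√T = 0.49·√1 = 0.4900
d₁ = [ln(454/446) + (0.048 + ½·0.49²)·1] / (σ√T) = (0.0178 + 0.1680) / 0.4900 = 0.3792 ≈ 0.38
d₂ = 0.3792 − 0.4900 = -0.1108 ≈ -0.11
exp(−rT) = exp(−0.048·1) = 0.9531
N(−d₂) = N(0.11) = 0.5438;  N(−d₁) = N(-0.38) = 0.3520
P = 446·0.9531·0.5438 − 454·0.3520 = 231.1599 − 159.8080 = 71.3519

$71.35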